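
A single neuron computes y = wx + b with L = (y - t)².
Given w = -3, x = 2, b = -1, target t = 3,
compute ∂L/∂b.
∂L/∂b = -20

y = wx + b = (-3)(2) + -1 = -7
∂L/∂y = 2(y - t) = 2(-7 - 3) = -20
∂y/∂b = 1
∂L/∂b = ∂L/∂y · ∂y/∂b = -20 × 1 = -20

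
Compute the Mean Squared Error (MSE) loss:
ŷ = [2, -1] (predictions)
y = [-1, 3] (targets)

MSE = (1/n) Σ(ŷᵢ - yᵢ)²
MSE = 12.5

MSE = (1/2)((2--1)² + (-1-3)²) = (1/2)(9 + 16) = 12.5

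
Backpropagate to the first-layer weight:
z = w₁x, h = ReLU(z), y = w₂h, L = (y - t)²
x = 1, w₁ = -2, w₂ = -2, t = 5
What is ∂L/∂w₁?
∂L/∂w₁ = 0

Forward pass:
z = w₁x = -2×1 = -2
h = ReLU(-2) = 0
y = w₂h = -2×0 = 0

Backward pass:
∂L/∂y = 2(y - t) = 2(0 - 5) = -10
∂y/∂h = w₂ = -2
∂h/∂z = 0 (ReLU derivative)
∂z/∂w₁ = x = 1

∂L/∂w₁ = -10 × -2 × 0 × 1 = 0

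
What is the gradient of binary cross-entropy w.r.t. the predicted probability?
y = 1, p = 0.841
∂L/∂p = -1.189

∂L/∂p = -y/p + (1-y)/(1-p) = -1/0.841 + 0 = -1.189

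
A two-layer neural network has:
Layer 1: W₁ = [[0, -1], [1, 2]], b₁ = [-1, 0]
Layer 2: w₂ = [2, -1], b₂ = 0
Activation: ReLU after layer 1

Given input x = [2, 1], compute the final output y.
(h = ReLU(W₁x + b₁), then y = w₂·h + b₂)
y = -4

Layer 1 pre-activation: z₁ = [-2, 4]
After ReLU: h = [0, 4]
Layer 2 output: y = 2×0 + -1×4 + 0 = -4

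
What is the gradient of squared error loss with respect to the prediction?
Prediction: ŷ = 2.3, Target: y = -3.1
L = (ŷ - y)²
∂L/∂ŷ = 10.8

∂L/∂ŷ = 2(ŷ - y) = 2(2.3 - -3.1) = 2(5.4) = 10.8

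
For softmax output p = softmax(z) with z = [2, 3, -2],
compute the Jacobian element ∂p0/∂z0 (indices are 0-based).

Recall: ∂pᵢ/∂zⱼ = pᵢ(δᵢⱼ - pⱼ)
∂p0/∂z0 = 0.196

p = softmax(z) = [0.2676, 0.7275, 0.004902]
p0 = 0.2676

∂p0/∂z0 = p0(1 - p0) = 0.2676 × (1 - 0.2676) = 0.196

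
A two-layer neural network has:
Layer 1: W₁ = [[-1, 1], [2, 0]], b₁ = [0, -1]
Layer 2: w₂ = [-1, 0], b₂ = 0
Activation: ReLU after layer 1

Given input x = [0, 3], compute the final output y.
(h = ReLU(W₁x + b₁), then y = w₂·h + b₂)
y = -3

Layer 1 pre-activation: z₁ = [3, -1]
After ReLU: h = [3, 0]
Layer 2 output: y = -1×3 + 0×0 + 0 = -3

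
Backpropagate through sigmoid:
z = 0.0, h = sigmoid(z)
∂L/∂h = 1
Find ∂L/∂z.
∂L/∂z = 0.25

σ(0.0) = 0.5
σ'(0.0) = σ(0.0)(1 - σ(0.0)) = 0.5 × 0.5 = 0.25
∂L/∂z = ∂L/∂h · σ'(z) = 1 × 0.25 = 0.25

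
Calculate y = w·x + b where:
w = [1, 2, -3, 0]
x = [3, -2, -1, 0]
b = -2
y = 0

y = (1)(3) + (2)(-2) + (-3)(-1) + (0)(0) + -2 = 0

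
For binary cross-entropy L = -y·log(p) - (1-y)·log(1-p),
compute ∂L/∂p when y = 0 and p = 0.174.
∂L/∂p = 1.211

∂L/∂p = -y/p + (1-y)/(1-p) = 0 + 1/0.826 = 1.211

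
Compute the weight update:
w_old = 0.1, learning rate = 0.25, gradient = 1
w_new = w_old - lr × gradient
w_new = -0.15

w_new = w - η·∂L/∂w = 0.1 - 0.25×(1) = 0.1 - (0.25) = -0.15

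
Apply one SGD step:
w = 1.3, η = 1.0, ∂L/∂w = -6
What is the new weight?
w_new = 7.3

w_new = w - η·∂L/∂w = 1.3 - 1.0×(-6) = 1.3 - (-6) = 7.3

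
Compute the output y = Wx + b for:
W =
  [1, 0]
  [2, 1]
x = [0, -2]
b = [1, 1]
y = [1, -1]

Wx = [1×0 + 0×-2, 2×0 + 1×-2]
   = [0, -2]
y = Wx + b = [0 + 1, -2 + 1] = [1, -1]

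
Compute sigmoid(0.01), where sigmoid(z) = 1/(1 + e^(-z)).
0.5025

sigmoid(0.01) = 1/(1 + e^(-0.01)) = 1/(1 + 0.99) = 0.5025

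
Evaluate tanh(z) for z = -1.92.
-0.9579

tanh(-1.92) = (e^(-1.92) - e^(1.92))/(e^(-1.92) + e^(1.92)) = -0.9579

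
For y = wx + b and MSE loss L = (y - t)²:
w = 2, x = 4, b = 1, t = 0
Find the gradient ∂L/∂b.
∂L/∂b = 18

y = wx + b = (2)(4) + 1 = 9
∂L/∂y = 2(y - t) = 2(9 - 0) = 18
∂y/∂b = 1
∂L/∂b = ∂L/∂y · ∂y/∂b = 18 × 1 = 18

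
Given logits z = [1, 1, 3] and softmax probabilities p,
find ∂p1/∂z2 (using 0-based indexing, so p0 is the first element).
∂p1/∂z2 = -0.08382

p = softmax(z) = [0.1065, 0.1065, 0.787]
p1 = 0.1065, p2 = 0.787

∂p1/∂z2 = -p1 × p2 = -0.1065 × 0.787 = -0.08382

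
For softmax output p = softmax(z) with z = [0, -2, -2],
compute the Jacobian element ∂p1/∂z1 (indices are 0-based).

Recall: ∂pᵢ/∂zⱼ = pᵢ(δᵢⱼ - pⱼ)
∂p1/∂z1 = 0.09516

p = softmax(z) = [0.787, 0.1065, 0.1065]
p1 = 0.1065

∂p1/∂z1 = p1(1 - p1) = 0.1065 × (1 - 0.1065) = 0.09516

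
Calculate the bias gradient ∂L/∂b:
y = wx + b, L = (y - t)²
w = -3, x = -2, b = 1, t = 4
∂L/∂b = 6

y = wx + b = (-3)(-2) + 1 = 7
∂L/∂y = 2(y - t) = 2(7 - 4) = 6
∂y/∂b = 1
∂L/∂b = ∂L/∂y · ∂y/∂b = 6 × 1 = 6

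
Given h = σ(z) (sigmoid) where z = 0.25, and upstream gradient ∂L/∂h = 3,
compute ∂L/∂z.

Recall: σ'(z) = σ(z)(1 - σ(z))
∂L/∂z = 0.7384

σ(0.25) = 0.5622
σ'(0.25) = σ(0.25)(1 - σ(0.25)) = 0.5622 × 0.4378 = 0.2461
∂L/∂z = ∂L/∂h · σ'(z) = 3 × 0.2461 = 0.7384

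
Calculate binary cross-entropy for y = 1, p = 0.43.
L = 0.844

L = -1·log(0.43) - 0·log(0.57) = -log(0.43) = 0.844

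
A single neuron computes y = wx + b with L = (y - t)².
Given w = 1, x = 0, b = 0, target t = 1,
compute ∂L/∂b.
∂L/∂b = -2

y = wx + b = (1)(0) + 0 = 0
∂L/∂y = 2(y - t) = 2(0 - 1) = -2
∂y/∂b = 1
∂L/∂b = ∂L/∂y · ∂y/∂b = -2 × 1 = -2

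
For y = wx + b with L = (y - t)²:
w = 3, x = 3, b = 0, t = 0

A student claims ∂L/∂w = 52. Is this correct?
Incorrect

y = (3)(3) + 0 = 9
∂L/∂y = 2(y - t) = 2(9 - 0) = 18
∂y/∂w = x = 3
∂L/∂w = 18 × 3 = 54

Claimed value: 52
Incorrect: The correct gradient is 54.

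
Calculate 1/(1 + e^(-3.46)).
0.9695

sigmoid(3.46) = 1/(1 + e^(-3.46)) = 1/(1 + 0.03143) = 0.9695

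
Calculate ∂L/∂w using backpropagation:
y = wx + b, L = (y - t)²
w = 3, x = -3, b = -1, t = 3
∂L/∂w = 78

y = wx + b = (3)(-3) + -1 = -10
∂L/∂y = 2(y - t) = 2(-10 - 3) = -26
∂y/∂w = x = -3
∂L/∂w = ∂L/∂y · ∂y/∂w = -26 × -3 = 78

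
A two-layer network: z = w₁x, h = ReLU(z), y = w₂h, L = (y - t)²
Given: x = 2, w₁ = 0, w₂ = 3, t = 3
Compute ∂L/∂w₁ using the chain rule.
∂L/∂w₁ = 0

Forward pass:
z = w₁x = 0×2 = 0
h = ReLU(0) = 0
y = w₂h = 3×0 = 0

Backward pass:
∂L/∂y = 2(y - t) = 2(0 - 3) = -6
∂y/∂h = w₂ = 3
∂h/∂z = 0 (ReLU derivative)
∂z/∂w₁ = x = 2

∂L/∂w₁ = -6 × 3 × 0 × 2 = 0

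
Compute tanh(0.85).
0.6911

tanh(0.85) = (e^(0.85) - e^(-0.85))/(e^(0.85) + e^(-0.85)) = 0.6911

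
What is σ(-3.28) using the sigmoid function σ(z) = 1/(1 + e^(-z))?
0.03626

sigmoid(-3.28) = 1/(1 + e^(3.28)) = 1/(1 + 26.58) = 0.03626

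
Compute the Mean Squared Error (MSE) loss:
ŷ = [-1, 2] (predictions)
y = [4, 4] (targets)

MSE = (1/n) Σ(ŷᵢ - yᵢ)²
MSE = 14.5

MSE = (1/2)((-1-4)² + (2-4)²) = (1/2)(25 + 4) = 14.5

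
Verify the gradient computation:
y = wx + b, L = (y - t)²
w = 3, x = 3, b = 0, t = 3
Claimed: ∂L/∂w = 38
Incorrect

y = (3)(3) + 0 = 9
∂L/∂y = 2(y - t) = 2(9 - 3) = 12
∂y/∂w = x = 3
∂L/∂w = 12 × 3 = 36

Claimed value: 38
Incorrect: The correct gradient is 36.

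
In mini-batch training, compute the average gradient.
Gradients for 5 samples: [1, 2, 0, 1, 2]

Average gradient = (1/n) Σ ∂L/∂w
Average gradient = 1.2

Average = (1/5)(1 + 2 + 0 + 1 + 2) = 6/5 = 1.2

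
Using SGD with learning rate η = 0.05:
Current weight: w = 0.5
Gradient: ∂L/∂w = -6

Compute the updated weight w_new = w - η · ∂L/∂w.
w_new = 0.8

w_new = w - η·∂L/∂w = 0.5 - 0.05×(-6) = 0.5 - (-0.3) = 0.8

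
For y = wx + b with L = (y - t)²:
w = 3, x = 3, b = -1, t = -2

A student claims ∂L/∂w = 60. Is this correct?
Correct

y = (3)(3) + -1 = 8
∂L/∂y = 2(y - t) = 2(8 - -2) = 20
∂y/∂w = x = 3
∂L/∂w = 20 × 3 = 60

Claimed value: 60
Correct: The correct gradient is 60.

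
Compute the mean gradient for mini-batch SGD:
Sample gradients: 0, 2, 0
Average gradient = 0.6667

Average = (1/3)(0 + 2 + 0) = 2/3 = 0.6667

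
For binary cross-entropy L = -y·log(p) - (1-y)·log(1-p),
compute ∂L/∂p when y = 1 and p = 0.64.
∂L/∂p = -1.562

∂L/∂p = -y/p + (1-y)/(1-p) = -1/0.64 + 0 = -1.562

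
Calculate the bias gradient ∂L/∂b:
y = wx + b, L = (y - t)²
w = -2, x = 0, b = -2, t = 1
∂L/∂b = -6

y = wx + b = (-2)(0) + -2 = -2
∂L/∂y = 2(y - t) = 2(-2 - 1) = -6
∂y/∂b = 1
∂L/∂b = ∂L/∂y · ∂y/∂b = -6 × 1 = -6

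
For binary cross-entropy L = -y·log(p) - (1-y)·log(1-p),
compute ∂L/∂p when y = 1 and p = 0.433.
∂L/∂p = -2.309

∂L/∂p = -y/p + (1-y)/(1-p) = -1/0.433 + 0 = -2.309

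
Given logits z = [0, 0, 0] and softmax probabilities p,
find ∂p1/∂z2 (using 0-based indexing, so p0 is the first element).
∂p1/∂z2 = -0.1111

p = softmax(z) = [0.3333, 0.3333, 0.3333]
p1 = 0.3333, p2 = 0.3333

∂p1/∂z2 = -p1 × p2 = -0.3333 × 0.3333 = -0.1111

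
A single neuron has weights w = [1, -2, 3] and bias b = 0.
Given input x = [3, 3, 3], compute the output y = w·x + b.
y = 6

y = (1)(3) + (-2)(3) + (3)(3) + 0 = 6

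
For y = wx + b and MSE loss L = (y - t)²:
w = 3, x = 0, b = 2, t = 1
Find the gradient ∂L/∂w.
∂L/∂w = 0

y = wx + b = (3)(0) + 2 = 2
∂L/∂y = 2(y - t) = 2(2 - 1) = 2
∂y/∂w = x = 0
∂L/∂w = ∂L/∂y · ∂y/∂w = 2 × 0 = 0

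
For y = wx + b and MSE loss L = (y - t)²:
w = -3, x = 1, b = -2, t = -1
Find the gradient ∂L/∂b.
∂L/∂b = -8

y = wx + b = (-3)(1) + -2 = -5
∂L/∂y = 2(y - t) = 2(-5 - -1) = -8
∂y/∂b = 1
∂L/∂b = ∂L/∂y · ∂y/∂b = -8 × 1 = -8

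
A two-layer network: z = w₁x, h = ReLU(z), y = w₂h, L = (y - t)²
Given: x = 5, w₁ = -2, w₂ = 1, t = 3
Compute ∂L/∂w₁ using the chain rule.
∂L/∂w₁ = 0

Forward pass:
z = w₁x = -2×5 = -10
h = ReLU(-10) = 0
y = w₂h = 1×0 = 0

Backward pass:
∂L/∂y = 2(y - t) = 2(0 - 3) = -6
∂y/∂h = w₂ = 1
∂h/∂z = 0 (ReLU derivative)
∂z/∂w₁ = x = 5

∂L/∂w₁ = -6 × 1 × 0 × 5 = 0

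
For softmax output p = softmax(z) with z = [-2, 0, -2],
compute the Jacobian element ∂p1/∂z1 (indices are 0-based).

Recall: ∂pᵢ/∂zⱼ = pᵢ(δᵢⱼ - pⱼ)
∂p1/∂z1 = 0.1676

p = softmax(z) = [0.1065, 0.787, 0.1065]
p1 = 0.787

∂p1/∂z1 = p1(1 - p1) = 0.787 × (1 - 0.787) = 0.1676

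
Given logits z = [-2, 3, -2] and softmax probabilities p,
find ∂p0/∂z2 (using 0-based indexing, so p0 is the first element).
∂p0/∂z2 = -4.42e-05

p = softmax(z) = [0.006648, 0.9867, 0.006648]
p0 = 0.006648, p2 = 0.006648

∂p0/∂z2 = -p0 × p2 = -0.006648 × 0.006648 = -4.42e-05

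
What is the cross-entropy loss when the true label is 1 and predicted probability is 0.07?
L = 2.659

L = -1·log(0.07) - 0·log(0.93) = -log(0.07) = 2.659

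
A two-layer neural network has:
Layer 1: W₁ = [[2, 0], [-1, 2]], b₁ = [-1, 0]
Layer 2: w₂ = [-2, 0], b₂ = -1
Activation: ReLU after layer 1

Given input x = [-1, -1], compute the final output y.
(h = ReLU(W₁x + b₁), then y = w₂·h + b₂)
y = -1

Layer 1 pre-activation: z₁ = [-3, -1]
After ReLU: h = [0, 0]
Layer 2 output: y = -2×0 + 0×0 + -1 = -1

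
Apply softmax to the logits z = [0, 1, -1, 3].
p = [0.0414, 0.1125, 0.0152, 0.831]

exp(z) = [1, 2.718, 0.3679, 20.09]
Sum = 24.17
p = [0.0414, 0.1125, 0.0152, 0.831]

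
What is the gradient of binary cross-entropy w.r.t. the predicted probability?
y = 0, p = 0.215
∂L/∂p = 1.274

∂L/∂p = -y/p + (1-y)/(1-p) = 0 + 1/0.785 = 1.274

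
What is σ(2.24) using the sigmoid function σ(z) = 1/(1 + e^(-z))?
0.9038

sigmoid(2.24) = 1/(1 + e^(-2.24)) = 1/(1 + 0.1065) = 0.9038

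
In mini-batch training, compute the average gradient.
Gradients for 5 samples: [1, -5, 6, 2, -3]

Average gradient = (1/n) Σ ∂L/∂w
Average gradient = 0.2

Average = (1/5)(1 + -5 + 6 + 2 + -3) = 1/5 = 0.2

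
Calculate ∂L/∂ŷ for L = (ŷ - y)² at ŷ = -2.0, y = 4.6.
∂L/∂ŷ = -13.2

∂L/∂ŷ = 2(ŷ - y) = 2(-2.0 - 4.6) = 2(-6.6) = -13.2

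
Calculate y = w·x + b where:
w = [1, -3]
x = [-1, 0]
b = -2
y = -3

y = (1)(-1) + (-3)(0) + -2 = -3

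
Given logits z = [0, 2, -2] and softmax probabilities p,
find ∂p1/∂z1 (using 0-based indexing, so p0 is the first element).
∂p1/∂z1 = 0.1154

p = softmax(z) = [0.1173, 0.8668, 0.01588]
p1 = 0.8668

∂p1/∂z1 = p1(1 - p1) = 0.8668 × (1 - 0.8668) = 0.1154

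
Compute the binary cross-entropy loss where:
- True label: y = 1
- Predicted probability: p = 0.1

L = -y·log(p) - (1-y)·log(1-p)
L = 2.303

L = -1·log(0.1) - 0·log(0.9) = -log(0.1) = 2.303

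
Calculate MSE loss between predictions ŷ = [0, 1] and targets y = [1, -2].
MSE = 5

MSE = (1/2)((0-1)² + (1--2)²) = (1/2)(1 + 9) = 5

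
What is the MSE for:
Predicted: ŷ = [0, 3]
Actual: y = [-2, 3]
MSE = 2

MSE = (1/2)((0--2)² + (3-3)²) = (1/2)(4 + 0) = 2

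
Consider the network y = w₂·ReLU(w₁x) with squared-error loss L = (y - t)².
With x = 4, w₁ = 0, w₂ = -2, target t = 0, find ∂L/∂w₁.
∂L/∂w₁ = 0

Forward pass:
z = w₁x = 0×4 = 0
h = ReLU(0) = 0
y = w₂h = -2×0 = 0

Backward pass:
∂L/∂y = 2(y - t) = 2(0 - 0) = 0
∂y/∂h = w₂ = -2
∂h/∂z = 0 (ReLU derivative)
∂z/∂w₁ = x = 4

∂L/∂w₁ = 0 × -2 × 0 × 4 = 0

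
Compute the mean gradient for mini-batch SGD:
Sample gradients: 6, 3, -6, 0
Average gradient = 0.75

Average = (1/4)(6 + 3 + -6 + 0) = 3/4 = 0.75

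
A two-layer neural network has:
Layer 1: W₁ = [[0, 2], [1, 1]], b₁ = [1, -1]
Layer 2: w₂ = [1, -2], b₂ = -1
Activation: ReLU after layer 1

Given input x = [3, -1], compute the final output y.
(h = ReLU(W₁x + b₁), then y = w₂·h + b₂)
y = -3

Layer 1 pre-activation: z₁ = [-1, 1]
After ReLU: h = [0, 1]
Layer 2 output: y = 1×0 + -2×1 + -1 = -3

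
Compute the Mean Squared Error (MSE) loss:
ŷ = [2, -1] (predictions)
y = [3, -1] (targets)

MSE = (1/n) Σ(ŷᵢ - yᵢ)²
MSE = 0.5

MSE = (1/2)((2-3)² + (-1--1)²) = (1/2)(1 + 0) = 0.5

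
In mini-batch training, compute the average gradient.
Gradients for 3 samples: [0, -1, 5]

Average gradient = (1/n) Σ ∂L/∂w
Average gradient = 1.333

Average = (1/3)(0 + -1 + 5) = 4/3 = 1.333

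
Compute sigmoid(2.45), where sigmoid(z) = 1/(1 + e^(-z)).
0.9206

sigmoid(2.45) = 1/(1 + e^(-2.45)) = 1/(1 + 0.08629) = 0.9206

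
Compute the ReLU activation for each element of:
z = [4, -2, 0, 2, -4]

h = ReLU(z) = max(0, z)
h = [4, 0, 0, 2, 0]

ReLU applied element-wise: max(0,4)=4, max(0,-2)=0, max(0,0)=0, max(0,2)=2, max(0,-4)=0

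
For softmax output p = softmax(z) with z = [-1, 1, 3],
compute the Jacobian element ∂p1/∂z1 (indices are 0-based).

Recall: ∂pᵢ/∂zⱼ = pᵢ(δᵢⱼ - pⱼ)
∂p1/∂z1 = 0.1035

p = softmax(z) = [0.01588, 0.1173, 0.8668]
p1 = 0.1173

∂p1/∂z1 = p1(1 - p1) = 0.1173 × (1 - 0.1173) = 0.1035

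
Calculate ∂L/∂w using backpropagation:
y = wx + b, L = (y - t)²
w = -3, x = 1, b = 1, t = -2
∂L/∂w = 0

y = wx + b = (-3)(1) + 1 = -2
∂L/∂y = 2(y - t) = 2(-2 - -2) = 0
∂y/∂w = x = 1
∂L/∂w = ∂L/∂y · ∂y/∂w = 0 × 1 = 0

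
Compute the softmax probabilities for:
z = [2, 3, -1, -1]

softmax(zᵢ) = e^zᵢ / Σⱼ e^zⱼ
p = [0.2619, 0.712, 0.013, 0.013]

exp(z) = [7.389, 20.09, 0.3679, 0.3679]
Sum = 28.21
p = [0.2619, 0.712, 0.013, 0.013]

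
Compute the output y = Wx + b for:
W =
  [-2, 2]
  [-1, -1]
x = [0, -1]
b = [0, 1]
y = [-2, 2]

Wx = [-2×0 + 2×-1, -1×0 + -1×-1]
   = [-2, 1]
y = Wx + b = [-2 + 0, 1 + 1] = [-2, 2]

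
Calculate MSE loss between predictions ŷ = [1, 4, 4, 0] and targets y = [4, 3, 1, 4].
MSE = 8.75

MSE = (1/4)((1-4)² + (4-3)² + (4-1)² + (0-4)²) = (1/4)(9 + 1 + 9 + 16) = 8.75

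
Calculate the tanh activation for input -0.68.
-0.5915

tanh(-0.68) = (e^(-0.68) - e^(0.68))/(e^(-0.68) + e^(0.68)) = -0.5915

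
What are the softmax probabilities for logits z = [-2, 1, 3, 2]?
p = [0.0045, 0.0896, 0.6623, 0.2436]

exp(z) = [0.1353, 2.718, 20.09, 7.389]
Sum = 30.33
p = [0.0045, 0.0896, 0.6623, 0.2436]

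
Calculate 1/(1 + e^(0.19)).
0.4526

sigmoid(-0.19) = 1/(1 + e^(0.19)) = 1/(1 + 1.209) = 0.4526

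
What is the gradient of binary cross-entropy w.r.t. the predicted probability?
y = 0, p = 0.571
∂L/∂p = 2.331

∂L/∂p = -y/p + (1-y)/(1-p) = 0 + 1/0.429 = 2.331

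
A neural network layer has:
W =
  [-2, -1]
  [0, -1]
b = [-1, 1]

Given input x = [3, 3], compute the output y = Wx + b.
y = [-10, -2]

Wx = [-2×3 + -1×3, 0×3 + -1×3]
   = [-9, -3]
y = Wx + b = [-9 + -1, -3 + 1] = [-10, -2]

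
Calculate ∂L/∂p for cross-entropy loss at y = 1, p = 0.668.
∂L/∂p = -1.497

∂L/∂p = -y/p + (1-y)/(1-p) = -1/0.668 + 0 = -1.497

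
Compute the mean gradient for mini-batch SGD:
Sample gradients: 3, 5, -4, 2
Average gradient = 1.5

Average = (1/4)(3 + 5 + -4 + 2) = 6/4 = 1.5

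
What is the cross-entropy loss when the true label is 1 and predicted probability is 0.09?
L = 2.408

L = -1·log(0.09) - 0·log(0.91) = -log(0.09) = 2.408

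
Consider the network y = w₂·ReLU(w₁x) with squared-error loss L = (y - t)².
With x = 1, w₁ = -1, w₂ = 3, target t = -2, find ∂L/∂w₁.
∂L/∂w₁ = 0

Forward pass:
z = w₁x = -1×1 = -1
h = ReLU(-1) = 0
y = w₂h = 3×0 = 0

Backward pass:
∂L/∂y = 2(y - t) = 2(0 - -2) = 4
∂y/∂h = w₂ = 3
∂h/∂z = 0 (ReLU derivative)
∂z/∂w₁ = x = 1

∂L/∂w₁ = 4 × 3 × 0 × 1 = 0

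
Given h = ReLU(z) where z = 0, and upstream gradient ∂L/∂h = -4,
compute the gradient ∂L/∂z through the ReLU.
∂L/∂z = 0

h = ReLU(0) = 0
At z = 0: ∂h/∂z = 0 (by convention)
∂L/∂z = ∂L/∂h · ∂h/∂z = -4 × 0 = 0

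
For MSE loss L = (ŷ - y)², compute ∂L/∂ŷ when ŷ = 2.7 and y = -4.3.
∂L/∂ŷ = 14.0

∂L/∂ŷ = 2(ŷ - y) = 2(2.7 - -4.3) = 2(7.0) = 14.0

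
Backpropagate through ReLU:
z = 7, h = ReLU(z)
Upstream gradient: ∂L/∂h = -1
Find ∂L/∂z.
∂L/∂z = -1

h = ReLU(7) = 7
Since z > 0: ∂h/∂z = 1
∂L/∂z = ∂L/∂h · ∂h/∂z = -1 × 1 = -1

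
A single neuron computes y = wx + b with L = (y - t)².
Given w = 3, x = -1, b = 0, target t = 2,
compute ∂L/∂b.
∂L/∂b = -10

y = wx + b = (3)(-1) + 0 = -3
∂L/∂y = 2(y - t) = 2(-3 - 2) = -10
∂y/∂b = 1
∂L/∂b = ∂L/∂y · ∂y/∂b = -10 × 1 = -10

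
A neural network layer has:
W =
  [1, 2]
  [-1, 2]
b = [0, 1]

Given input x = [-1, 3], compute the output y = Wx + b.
y = [5, 8]

Wx = [1×-1 + 2×3, -1×-1 + 2×3]
   = [5, 7]
y = Wx + b = [5 + 0, 7 + 1] = [5, 8]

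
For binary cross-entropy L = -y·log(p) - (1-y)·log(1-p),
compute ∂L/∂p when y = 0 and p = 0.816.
∂L/∂p = 5.435

∂L/∂p = -y/p + (1-y)/(1-p) = 0 + 1/0.184 = 5.435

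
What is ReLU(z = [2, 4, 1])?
h = [2, 4, 1]

ReLU applied element-wise: max(0,2)=2, max(0,4)=4, max(0,1)=1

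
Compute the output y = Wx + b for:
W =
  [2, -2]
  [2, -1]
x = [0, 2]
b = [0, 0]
y = [-4, -2]

Wx = [2×0 + -2×2, 2×0 + -1×2]
   = [-4, -2]
y = Wx + b = [-4 + 0, -2 + 0] = [-4, -2]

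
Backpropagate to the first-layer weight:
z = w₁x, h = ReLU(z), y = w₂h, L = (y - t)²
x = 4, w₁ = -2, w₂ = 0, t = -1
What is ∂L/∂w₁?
∂L/∂w₁ = 0

Forward pass:
z = w₁x = -2×4 = -8
h = ReLU(-8) = 0
y = w₂h = 0×0 = 0

Backward pass:
∂L/∂y = 2(y - t) = 2(0 - -1) = 2
∂y/∂h = w₂ = 0
∂h/∂z = 0 (ReLU derivative)
∂z/∂w₁ = x = 4

∂L/∂w₁ = 2 × 0 × 0 × 4 = 0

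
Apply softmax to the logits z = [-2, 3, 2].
p = [0.0049, 0.7275, 0.2676]

exp(z) = [0.1353, 20.09, 7.389]
Sum = 27.61
p = [0.0049, 0.7275, 0.2676]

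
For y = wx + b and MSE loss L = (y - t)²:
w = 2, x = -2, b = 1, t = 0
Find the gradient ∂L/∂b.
∂L/∂b = -6

y = wx + b = (2)(-2) + 1 = -3
∂L/∂y = 2(y - t) = 2(-3 - 0) = -6
∂y/∂b = 1
∂L/∂b = ∂L/∂y · ∂y/∂b = -6 × 1 = -6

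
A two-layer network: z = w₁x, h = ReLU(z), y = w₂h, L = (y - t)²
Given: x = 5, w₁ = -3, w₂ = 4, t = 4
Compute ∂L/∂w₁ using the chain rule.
∂L/∂w₁ = 0

Forward pass:
z = w₁x = -3×5 = -15
h = ReLU(-15) = 0
y = w₂h = 4×0 = 0

Backward pass:
∂L/∂y = 2(y - t) = 2(0 - 4) = -8
∂y/∂h = w₂ = 4
∂h/∂z = 0 (ReLU derivative)
∂z/∂w₁ = x = 5

∂L/∂w₁ = -8 × 4 × 0 × 5 = 0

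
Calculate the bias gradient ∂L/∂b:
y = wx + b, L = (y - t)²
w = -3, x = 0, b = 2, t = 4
∂L/∂b = -4

y = wx + b = (-3)(0) + 2 = 2
∂L/∂y = 2(y - t) = 2(2 - 4) = -4
∂y/∂b = 1
∂L/∂b = ∂L/∂y · ∂y/∂b = -4 × 1 = -4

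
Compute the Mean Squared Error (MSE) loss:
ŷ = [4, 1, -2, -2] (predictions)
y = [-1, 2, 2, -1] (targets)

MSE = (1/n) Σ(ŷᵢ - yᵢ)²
MSE = 10.75

MSE = (1/4)((4--1)² + (1-2)² + (-2-2)² + (-2--1)²) = (1/4)(25 + 1 + 16 + 1) = 10.75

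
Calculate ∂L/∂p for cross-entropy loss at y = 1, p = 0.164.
∂L/∂p = -6.098

∂L/∂p = -y/p + (1-y)/(1-p) = -1/0.164 + 0 = -6.098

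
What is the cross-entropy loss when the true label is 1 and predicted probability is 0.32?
L = 1.139

L = -1·log(0.32) - 0·log(0.68) = -log(0.32) = 1.139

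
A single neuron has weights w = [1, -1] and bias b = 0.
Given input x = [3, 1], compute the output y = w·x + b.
y = 2

y = (1)(3) + (-1)(1) + 0 = 2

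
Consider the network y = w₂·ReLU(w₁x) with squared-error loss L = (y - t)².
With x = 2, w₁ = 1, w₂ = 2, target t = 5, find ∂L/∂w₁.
∂L/∂w₁ = -8

Forward pass:
z = w₁x = 1×2 = 2
h = ReLU(2) = 2
y = w₂h = 2×2 = 4

Backward pass:
∂L/∂y = 2(y - t) = 2(4 - 5) = -2
∂y/∂h = w₂ = 2
∂h/∂z = 1 (ReLU derivative)
∂z/∂w₁ = x = 2

∂L/∂w₁ = -2 × 2 × 1 × 2 = -8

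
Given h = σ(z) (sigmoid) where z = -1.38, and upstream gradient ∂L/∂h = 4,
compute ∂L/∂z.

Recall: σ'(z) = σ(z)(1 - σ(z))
∂L/∂z = 0.6424

σ(-1.38) = 0.201
σ'(-1.38) = σ(-1.38)(1 - σ(-1.38)) = 0.201 × 0.799 = 0.1606
∂L/∂z = ∂L/∂h · σ'(z) = 4 × 0.1606 = 0.6424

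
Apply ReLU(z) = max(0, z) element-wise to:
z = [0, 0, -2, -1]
h = [0, 0, 0, 0]

ReLU applied element-wise: max(0,0)=0, max(0,0)=0, max(0,-2)=0, max(0,-1)=0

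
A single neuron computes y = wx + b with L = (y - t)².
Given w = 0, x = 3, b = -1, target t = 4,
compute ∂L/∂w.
∂L/∂w = -30

y = wx + b = (0)(3) + -1 = -1
∂L/∂y = 2(y - t) = 2(-1 - 4) = -10
∂y/∂w = x = 3
∂L/∂w = ∂L/∂y · ∂y/∂w = -10 × 3 = -30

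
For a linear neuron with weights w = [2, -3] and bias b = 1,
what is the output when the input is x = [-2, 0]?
y = -3

y = (2)(-2) + (-3)(0) + 1 = -3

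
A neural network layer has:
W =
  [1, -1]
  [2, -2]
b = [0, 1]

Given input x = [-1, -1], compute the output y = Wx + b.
y = [0, 1]

Wx = [1×-1 + -1×-1, 2×-1 + -2×-1]
   = [0, 0]
y = Wx + b = [0 + 0, 0 + 1] = [0, 1]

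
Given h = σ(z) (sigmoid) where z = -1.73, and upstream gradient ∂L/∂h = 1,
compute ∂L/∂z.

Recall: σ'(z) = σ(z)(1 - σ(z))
∂L/∂z = 0.1279

σ(-1.73) = 0.1506
σ'(-1.73) = σ(-1.73)(1 - σ(-1.73)) = 0.1506 × 0.8494 = 0.1279
∂L/∂z = ∂L/∂h · σ'(z) = 1 × 0.1279 = 0.1279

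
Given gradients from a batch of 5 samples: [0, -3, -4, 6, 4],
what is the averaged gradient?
Average gradient = 0.6

Average = (1/5)(0 + -3 + -4 + 6 + 4) = 3/5 = 0.6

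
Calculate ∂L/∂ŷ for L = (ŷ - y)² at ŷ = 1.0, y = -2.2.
∂L/∂ŷ = 6.4

∂L/∂ŷ = 2(ŷ - y) = 2(1.0 - -2.2) = 2(3.2) = 6.4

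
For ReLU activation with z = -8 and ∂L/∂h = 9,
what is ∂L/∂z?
∂L/∂z = 0

h = ReLU(-8) = 0
Since z < 0: ∂h/∂z = 0
∂L/∂z = ∂L/∂h · ∂h/∂z = 9 × 0 = 0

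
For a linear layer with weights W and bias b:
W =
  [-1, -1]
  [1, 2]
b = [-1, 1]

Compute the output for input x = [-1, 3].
y = [-3, 6]

Wx = [-1×-1 + -1×3, 1×-1 + 2×3]
   = [-2, 5]
y = Wx + b = [-2 + -1, 5 + 1] = [-3, 6]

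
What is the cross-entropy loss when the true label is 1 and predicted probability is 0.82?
L = 0.1985

L = -1·log(0.82) - 0·log(0.18) = -log(0.82) = 0.1985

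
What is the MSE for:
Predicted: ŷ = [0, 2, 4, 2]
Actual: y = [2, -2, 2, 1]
MSE = 6.25

MSE = (1/4)((0-2)² + (2--2)² + (4-2)² + (2-1)²) = (1/4)(4 + 16 + 4 + 1) = 6.25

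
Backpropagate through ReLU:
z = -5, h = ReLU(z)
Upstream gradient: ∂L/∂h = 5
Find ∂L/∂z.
∂L/∂z = 0

h = ReLU(-5) = 0
Since z < 0: ∂h/∂z = 0
∂L/∂z = ∂L/∂h · ∂h/∂z = 5 × 0 = 0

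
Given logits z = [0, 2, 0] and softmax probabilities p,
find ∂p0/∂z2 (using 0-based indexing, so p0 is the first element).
∂p0/∂z2 = -0.01134

p = softmax(z) = [0.1065, 0.787, 0.1065]
p0 = 0.1065, p2 = 0.1065

∂p0/∂z2 = -p0 × p2 = -0.1065 × 0.1065 = -0.01134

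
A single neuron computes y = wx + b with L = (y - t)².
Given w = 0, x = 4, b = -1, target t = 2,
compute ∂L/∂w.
∂L/∂w = -24

y = wx + b = (0)(4) + -1 = -1
∂L/∂y = 2(y - t) = 2(-1 - 2) = -6
∂y/∂w = x = 4
∂L/∂w = ∂L/∂y · ∂y/∂w = -6 × 4 = -24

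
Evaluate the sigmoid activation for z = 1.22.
0.7721

sigmoid(1.22) = 1/(1 + e^(-1.22)) = 1/(1 + 0.2952) = 0.7721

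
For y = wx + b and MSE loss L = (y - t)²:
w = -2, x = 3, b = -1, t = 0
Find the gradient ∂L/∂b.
∂L/∂b = -14

y = wx + b = (-2)(3) + -1 = -7
∂L/∂y = 2(y - t) = 2(-7 - 0) = -14
∂y/∂b = 1
∂L/∂b = ∂L/∂y · ∂y/∂b = -14 × 1 = -14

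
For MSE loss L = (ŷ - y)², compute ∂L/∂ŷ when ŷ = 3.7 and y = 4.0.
∂L/∂ŷ = -0.6

∂L/∂ŷ = 2(ŷ - y) = 2(3.7 - 4.0) = 2(-0.3) = -0.6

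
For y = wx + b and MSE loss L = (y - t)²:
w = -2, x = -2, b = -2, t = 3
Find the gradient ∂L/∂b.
∂L/∂b = -2

y = wx + b = (-2)(-2) + -2 = 2
∂L/∂y = 2(y - t) = 2(2 - 3) = -2
∂y/∂b = 1
∂L/∂b = ∂L/∂y · ∂y/∂b = -2 × 1 = -2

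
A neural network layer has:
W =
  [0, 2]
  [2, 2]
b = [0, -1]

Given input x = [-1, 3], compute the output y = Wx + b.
y = [6, 3]

Wx = [0×-1 + 2×3, 2×-1 + 2×3]
   = [6, 4]
y = Wx + b = [6 + 0, 4 + -1] = [6, 3]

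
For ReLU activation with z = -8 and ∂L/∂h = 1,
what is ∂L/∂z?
∂L/∂z = 0

h = ReLU(-8) = 0
Since z < 0: ∂h/∂z = 0
∂L/∂z = ∂L/∂h · ∂h/∂z = 1 × 0 = 0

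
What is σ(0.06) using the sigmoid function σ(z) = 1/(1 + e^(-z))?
0.515

sigmoid(0.06) = 1/(1 + e^(-0.06)) = 1/(1 + 0.9418) = 0.515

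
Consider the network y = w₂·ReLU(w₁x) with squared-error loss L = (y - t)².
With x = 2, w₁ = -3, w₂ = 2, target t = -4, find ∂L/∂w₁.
∂L/∂w₁ = 0

Forward pass:
z = w₁x = -3×2 = -6
h = ReLU(-6) = 0
y = w₂h = 2×0 = 0

Backward pass:
∂L/∂y = 2(y - t) = 2(0 - -4) = 8
∂y/∂h = w₂ = 2
∂h/∂z = 0 (ReLU derivative)
∂z/∂w₁ = x = 2

∂L/∂w₁ = 8 × 2 × 0 × 2 = 0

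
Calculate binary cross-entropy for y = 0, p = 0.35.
L = 0.4308

L = -0·log(0.35) - 1·log(0.65) = -log(0.65) = 0.4308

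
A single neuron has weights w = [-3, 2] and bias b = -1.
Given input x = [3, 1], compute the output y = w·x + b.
y = -8

y = (-3)(3) + (2)(1) + -1 = -8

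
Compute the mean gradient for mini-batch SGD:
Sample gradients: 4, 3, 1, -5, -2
Average gradient = 0.2

Average = (1/5)(4 + 3 + 1 + -5 + -2) = 1/5 = 0.2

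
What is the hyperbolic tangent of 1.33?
0.8692

tanh(1.33) = (e^(1.33) - e^(-1.33))/(e^(1.33) + e^(-1.33)) = 0.8692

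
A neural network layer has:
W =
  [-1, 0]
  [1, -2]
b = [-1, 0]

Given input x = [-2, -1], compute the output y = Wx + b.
y = [1, 0]

Wx = [-1×-2 + 0×-1, 1×-2 + -2×-1]
   = [2, 0]
y = Wx + b = [2 + -1, 0 + 0] = [1, 0]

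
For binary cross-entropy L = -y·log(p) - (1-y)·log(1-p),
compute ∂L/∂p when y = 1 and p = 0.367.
∂L/∂p = -2.725

∂L/∂p = -y/p + (1-y)/(1-p) = -1/0.367 + 0 = -2.725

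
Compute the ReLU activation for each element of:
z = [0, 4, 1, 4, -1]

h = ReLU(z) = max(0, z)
h = [0, 4, 1, 4, 0]

ReLU applied element-wise: max(0,0)=0, max(0,4)=4, max(0,1)=1, max(0,4)=4, max(0,-1)=0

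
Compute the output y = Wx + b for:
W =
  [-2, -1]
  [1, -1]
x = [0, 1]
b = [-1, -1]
y = [-2, -2]

Wx = [-2×0 + -1×1, 1×0 + -1×1]
   = [-1, -1]
y = Wx + b = [-1 + -1, -1 + -1] = [-2, -2]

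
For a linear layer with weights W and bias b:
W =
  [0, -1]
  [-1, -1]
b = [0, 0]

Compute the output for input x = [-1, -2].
y = [2, 3]

Wx = [0×-1 + -1×-2, -1×-1 + -1×-2]
   = [2, 3]
y = Wx + b = [2 + 0, 3 + 0] = [2, 3]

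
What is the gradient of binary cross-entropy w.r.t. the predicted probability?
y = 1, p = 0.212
∂L/∂p = -4.717

∂L/∂p = -y/p + (1-y)/(1-p) = -1/0.212 + 0 = -4.717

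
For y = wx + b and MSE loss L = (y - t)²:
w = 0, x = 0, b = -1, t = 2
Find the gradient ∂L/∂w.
∂L/∂w = 0

y = wx + b = (0)(0) + -1 = -1
∂L/∂y = 2(y - t) = 2(-1 - 2) = -6
∂y/∂w = x = 0
∂L/∂w = ∂L/∂y · ∂y/∂w = -6 × 0 = 0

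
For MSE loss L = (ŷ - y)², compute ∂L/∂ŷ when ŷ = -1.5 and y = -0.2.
∂L/∂ŷ = -2.6

∂L/∂ŷ = 2(ŷ - y) = 2(-1.5 - -0.2) = 2(-1.3) = -2.6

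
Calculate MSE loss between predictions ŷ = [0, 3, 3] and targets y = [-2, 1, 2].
MSE = 3

MSE = (1/3)((0--2)² + (3-1)² + (3-2)²) = (1/3)(4 + 4 + 1) = 3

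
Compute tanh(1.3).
0.8617

tanh(1.3) = (e^(1.3) - e^(-1.3))/(e^(1.3) + e^(-1.3)) = 0.8617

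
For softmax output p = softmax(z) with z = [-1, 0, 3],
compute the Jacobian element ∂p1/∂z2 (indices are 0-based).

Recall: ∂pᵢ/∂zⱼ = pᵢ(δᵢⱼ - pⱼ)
∂p1/∂z2 = -0.04364

p = softmax(z) = [0.01715, 0.04661, 0.9362]
p1 = 0.04661, p2 = 0.9362

∂p1/∂z2 = -p1 × p2 = -0.04661 × 0.9362 = -0.04364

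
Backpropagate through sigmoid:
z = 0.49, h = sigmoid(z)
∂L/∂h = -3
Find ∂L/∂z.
∂L/∂z = -0.7067

σ(0.49) = 0.6201
σ'(0.49) = σ(0.49)(1 - σ(0.49)) = 0.6201 × 0.3799 = 0.2356
∂L/∂z = ∂L/∂h · σ'(z) = -3 × 0.2356 = -0.7067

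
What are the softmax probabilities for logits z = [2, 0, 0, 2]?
p = [0.4404, 0.0596, 0.0596, 0.4404]

exp(z) = [7.389, 1, 1, 7.389]
Sum = 16.78
p = [0.4404, 0.0596, 0.0596, 0.4404]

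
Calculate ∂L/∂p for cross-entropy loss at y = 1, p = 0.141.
∂L/∂p = -7.092

∂L/∂p = -y/p + (1-y)/(1-p) = -1/0.141 + 0 = -7.092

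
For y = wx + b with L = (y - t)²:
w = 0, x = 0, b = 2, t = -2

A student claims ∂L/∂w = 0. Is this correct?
Correct

y = (0)(0) + 2 = 2
∂L/∂y = 2(y - t) = 2(2 - -2) = 8
∂y/∂w = x = 0
∂L/∂w = 8 × 0 = 0

Claimed value: 0
Correct: The correct gradient is 0.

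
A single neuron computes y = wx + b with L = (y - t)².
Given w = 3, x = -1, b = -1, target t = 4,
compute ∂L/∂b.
∂L/∂b = -16

y = wx + b = (3)(-1) + -1 = -4
∂L/∂y = 2(y - t) = 2(-4 - 4) = -16
∂y/∂b = 1
∂L/∂b = ∂L/∂y · ∂y/∂b = -16 × 1 = -16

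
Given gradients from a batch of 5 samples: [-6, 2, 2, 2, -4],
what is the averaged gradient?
Average gradient = -0.8

Average = (1/5)(-6 + 2 + 2 + 2 + -4) = -4/5 = -0.8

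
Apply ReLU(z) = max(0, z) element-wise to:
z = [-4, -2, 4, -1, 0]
h = [0, 0, 4, 0, 0]

ReLU applied element-wise: max(0,-4)=0, max(0,-2)=0, max(0,4)=4, max(0,-1)=0, max(0,0)=0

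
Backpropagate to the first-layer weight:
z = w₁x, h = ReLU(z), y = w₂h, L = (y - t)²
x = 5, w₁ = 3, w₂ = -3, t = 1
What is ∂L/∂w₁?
∂L/∂w₁ = 1380

Forward pass:
z = w₁x = 3×5 = 15
h = ReLU(15) = 15
y = w₂h = -3×15 = -45

Backward pass:
∂L/∂y = 2(y - t) = 2(-45 - 1) = -92
∂y/∂h = w₂ = -3
∂h/∂z = 1 (ReLU derivative)
∂z/∂w₁ = x = 5

∂L/∂w₁ = -92 × -3 × 1 × 5 = 1380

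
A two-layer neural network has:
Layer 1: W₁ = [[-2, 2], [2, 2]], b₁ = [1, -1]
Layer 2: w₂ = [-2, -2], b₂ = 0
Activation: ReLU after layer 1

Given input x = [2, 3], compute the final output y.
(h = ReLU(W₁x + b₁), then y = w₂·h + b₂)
y = -24

Layer 1 pre-activation: z₁ = [3, 9]
After ReLU: h = [3, 9]
Layer 2 output: y = -2×3 + -2×9 + 0 = -24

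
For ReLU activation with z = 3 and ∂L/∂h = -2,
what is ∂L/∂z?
∂L/∂z = -2

h = ReLU(3) = 3
Since z > 0: ∂h/∂z = 1
∂L/∂z = ∂L/∂h · ∂h/∂z = -2 × 1 = -2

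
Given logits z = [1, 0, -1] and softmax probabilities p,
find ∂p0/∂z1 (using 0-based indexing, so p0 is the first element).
∂p0/∂z1 = -0.1628

p = softmax(z) = [0.6652, 0.2447, 0.09003]
p0 = 0.6652, p1 = 0.2447

∂p0/∂z1 = -p0 × p1 = -0.6652 × 0.2447 = -0.1628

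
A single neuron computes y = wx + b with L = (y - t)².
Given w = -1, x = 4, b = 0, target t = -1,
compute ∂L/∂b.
∂L/∂b = -6

y = wx + b = (-1)(4) + 0 = -4
∂L/∂y = 2(y - t) = 2(-4 - -1) = -6
∂y/∂b = 1
∂L/∂b = ∂L/∂y · ∂y/∂b = -6 × 1 = -6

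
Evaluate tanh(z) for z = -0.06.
-0.05993

tanh(-0.06) = (e^(-0.06) - e^(0.06))/(e^(-0.06) + e^(0.06)) = -0.05993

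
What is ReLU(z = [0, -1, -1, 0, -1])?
h = [0, 0, 0, 0, 0]

ReLU applied element-wise: max(0,0)=0, max(0,-1)=0, max(0,-1)=0, max(0,0)=0, max(0,-1)=0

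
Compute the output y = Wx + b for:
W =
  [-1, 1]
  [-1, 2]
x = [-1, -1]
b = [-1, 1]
y = [-1, 0]

Wx = [-1×-1 + 1×-1, -1×-1 + 2×-1]
   = [0, -1]
y = Wx + b = [0 + -1, -1 + 1] = [-1, 0]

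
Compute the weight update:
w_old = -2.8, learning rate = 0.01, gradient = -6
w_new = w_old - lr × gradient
w_new = -2.74

w_new = w - η·∂L/∂w = -2.8 - 0.01×(-6) = -2.8 - (-0.06) = -2.74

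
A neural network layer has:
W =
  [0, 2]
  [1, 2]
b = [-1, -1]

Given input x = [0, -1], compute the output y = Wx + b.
y = [-3, -3]

Wx = [0×0 + 2×-1, 1×0 + 2×-1]
   = [-2, -2]
y = Wx + b = [-2 + -1, -2 + -1] = [-3, -3]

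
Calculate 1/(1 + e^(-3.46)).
0.9695

sigmoid(3.46) = 1/(1 + e^(-3.46)) = 1/(1 + 0.03143) = 0.9695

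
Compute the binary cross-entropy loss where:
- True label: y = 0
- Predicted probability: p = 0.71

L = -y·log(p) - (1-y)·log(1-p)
L = 1.238

L = -0·log(0.71) - 1·log(0.29) = -log(0.29) = 1.238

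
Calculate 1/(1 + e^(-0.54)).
0.6318

sigmoid(0.54) = 1/(1 + e^(-0.54)) = 1/(1 + 0.5827) = 0.6318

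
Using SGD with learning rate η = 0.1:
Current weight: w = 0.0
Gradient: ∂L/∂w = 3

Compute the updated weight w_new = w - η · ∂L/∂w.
w_new = -0.3

w_new = w - η·∂L/∂w = 0.0 - 0.1×(3) = 0.0 - (0.3) = -0.3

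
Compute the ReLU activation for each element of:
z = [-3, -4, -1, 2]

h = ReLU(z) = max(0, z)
h = [0, 0, 0, 2]

ReLU applied element-wise: max(0,-3)=0, max(0,-4)=0, max(0,-1)=0, max(0,2)=2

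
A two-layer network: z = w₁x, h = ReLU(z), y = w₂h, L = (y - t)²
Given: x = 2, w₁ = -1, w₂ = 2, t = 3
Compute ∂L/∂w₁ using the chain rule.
∂L/∂w₁ = 0

Forward pass:
z = w₁x = -1×2 = -2
h = ReLU(-2) = 0
y = w₂h = 2×0 = 0

Backward pass:
∂L/∂y = 2(y - t) = 2(0 - 3) = -6
∂y/∂h = w₂ = 2
∂h/∂z = 0 (ReLU derivative)
∂z/∂w₁ = x = 2

∂L/∂w₁ = -6 × 2 × 0 × 2 = 0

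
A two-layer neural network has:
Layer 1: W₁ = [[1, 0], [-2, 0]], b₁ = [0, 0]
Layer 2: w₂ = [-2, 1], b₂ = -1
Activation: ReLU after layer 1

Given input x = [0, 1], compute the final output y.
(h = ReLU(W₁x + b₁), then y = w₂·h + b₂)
y = -1

Layer 1 pre-activation: z₁ = [0, 0]
After ReLU: h = [0, 0]
Layer 2 output: y = -2×0 + 1×0 + -1 = -1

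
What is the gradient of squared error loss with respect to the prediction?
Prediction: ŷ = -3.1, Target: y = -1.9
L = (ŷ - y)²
∂L/∂ŷ = -2.4

∂L/∂ŷ = 2(ŷ - y) = 2(-3.1 - -1.9) = 2(-1.2) = -2.4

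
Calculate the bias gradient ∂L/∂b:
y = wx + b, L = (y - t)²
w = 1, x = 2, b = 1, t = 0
∂L/∂b = 6

y = wx + b = (1)(2) + 1 = 3
∂L/∂y = 2(y - t) = 2(3 - 0) = 6
∂y/∂b = 1
∂L/∂b = ∂L/∂y · ∂y/∂b = 6 × 1 = 6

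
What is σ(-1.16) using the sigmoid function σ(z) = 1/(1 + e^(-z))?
0.2387

sigmoid(-1.16) = 1/(1 + e^(1.16)) = 1/(1 + 3.19) = 0.2387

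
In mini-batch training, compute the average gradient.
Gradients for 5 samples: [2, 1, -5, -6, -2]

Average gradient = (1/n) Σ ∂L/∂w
Average gradient = -2

Average = (1/5)(2 + 1 + -5 + -6 + -2) = -10/5 = -2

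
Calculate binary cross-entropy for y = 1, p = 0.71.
L = 0.3425

L = -1·log(0.71) - 0·log(0.29) = -log(0.71) = 0.3425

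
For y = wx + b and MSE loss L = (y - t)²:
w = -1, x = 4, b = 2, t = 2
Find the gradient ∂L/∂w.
∂L/∂w = -32

y = wx + b = (-1)(4) + 2 = -2
∂L/∂y = 2(y - t) = 2(-2 - 2) = -8
∂y/∂w = x = 4
∂L/∂w = ∂L/∂y · ∂y/∂w = -8 × 4 = -32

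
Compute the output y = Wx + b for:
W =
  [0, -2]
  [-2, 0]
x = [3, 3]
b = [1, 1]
y = [-5, -5]

Wx = [0×3 + -2×3, -2×3 + 0×3]
   = [-6, -6]
y = Wx + b = [-6 + 1, -6 + 1] = [-5, -5]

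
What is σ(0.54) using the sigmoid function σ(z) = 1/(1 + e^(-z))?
0.6318

sigmoid(0.54) = 1/(1 + e^(-0.54)) = 1/(1 + 0.5827) = 0.6318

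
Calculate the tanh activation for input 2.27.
0.9789

tanh(2.27) = (e^(2.27) - e^(-2.27))/(e^(2.27) + e^(-2.27)) = 0.9789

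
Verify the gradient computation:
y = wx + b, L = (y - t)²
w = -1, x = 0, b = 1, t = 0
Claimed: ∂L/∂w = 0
Correct

y = (-1)(0) + 1 = 1
∂L/∂y = 2(y - t) = 2(1 - 0) = 2
∂y/∂w = x = 0
∂L/∂w = 2 × 0 = 0

Claimed value: 0
Correct: The correct gradient is 0.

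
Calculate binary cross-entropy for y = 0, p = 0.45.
L = 0.5978

L = -0·log(0.45) - 1·log(0.55) = -log(0.55) = 0.5978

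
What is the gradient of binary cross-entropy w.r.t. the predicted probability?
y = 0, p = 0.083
∂L/∂p = 1.091

∂L/∂p = -y/p + (1-y)/(1-p) = 0 + 1/0.917 = 1.091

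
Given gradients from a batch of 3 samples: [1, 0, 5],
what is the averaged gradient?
Average gradient = 2

Average = (1/3)(1 + 0 + 5) = 6/3 = 2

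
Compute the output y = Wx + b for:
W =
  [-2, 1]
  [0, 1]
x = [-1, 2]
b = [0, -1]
y = [4, 1]

Wx = [-2×-1 + 1×2, 0×-1 + 1×2]
   = [4, 2]
y = Wx + b = [4 + 0, 2 + -1] = [4, 1]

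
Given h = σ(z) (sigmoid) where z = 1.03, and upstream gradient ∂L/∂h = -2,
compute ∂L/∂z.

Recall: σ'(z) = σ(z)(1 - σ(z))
∂L/∂z = -0.3877

σ(1.03) = 0.7369
σ'(1.03) = σ(1.03)(1 - σ(1.03)) = 0.7369 × 0.2631 = 0.1939
∂L/∂z = ∂L/∂h · σ'(z) = -2 × 0.1939 = -0.3877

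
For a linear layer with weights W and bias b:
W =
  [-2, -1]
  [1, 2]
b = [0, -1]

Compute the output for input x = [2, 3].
y = [-7, 7]

Wx = [-2×2 + -1×3, 1×2 + 2×3]
   = [-7, 8]
y = Wx + b = [-7 + 0, 8 + -1] = [-7, 7]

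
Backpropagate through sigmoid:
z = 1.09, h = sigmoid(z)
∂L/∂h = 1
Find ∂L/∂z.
∂L/∂z = 0.1883

σ(1.09) = 0.7484
σ'(1.09) = σ(1.09)(1 - σ(1.09)) = 0.7484 × 0.2516 = 0.1883
∂L/∂z = ∂L/∂h · σ'(z) = 1 × 0.1883 = 0.1883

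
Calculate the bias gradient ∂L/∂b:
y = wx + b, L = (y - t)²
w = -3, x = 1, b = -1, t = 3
∂L/∂b = -14

y = wx + b = (-3)(1) + -1 = -4
∂L/∂y = 2(y - t) = 2(-4 - 3) = -14
∂y/∂b = 1
∂L/∂b = ∂L/∂y · ∂y/∂b = -14 × 1 = -14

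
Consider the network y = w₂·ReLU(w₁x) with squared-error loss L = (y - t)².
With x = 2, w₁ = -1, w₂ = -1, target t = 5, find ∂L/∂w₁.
∂L/∂w₁ = 0

Forward pass:
z = w₁x = -1×2 = -2
h = ReLU(-2) = 0
y = w₂h = -1×0 = 0

Backward pass:
∂L/∂y = 2(y - t) = 2(0 - 5) = -10
∂y/∂h = w₂ = -1
∂h/∂z = 0 (ReLU derivative)
∂z/∂w₁ = x = 2

∂L/∂w₁ = -10 × -1 × 0 × 2 = 0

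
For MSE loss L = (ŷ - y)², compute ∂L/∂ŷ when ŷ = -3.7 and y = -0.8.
∂L/∂ŷ = -5.8

∂L/∂ŷ = 2(ŷ - y) = 2(-3.7 - -0.8) = 2(-2.9) = -5.8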